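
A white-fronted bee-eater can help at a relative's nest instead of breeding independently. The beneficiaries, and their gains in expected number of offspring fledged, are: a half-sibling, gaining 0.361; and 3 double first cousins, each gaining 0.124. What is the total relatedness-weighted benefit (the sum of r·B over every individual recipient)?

0.18325

r to a half-sibling = 0.25 (half-sibs share one parent — one path of length 2: r = (1/2)^2 = 1/4).
r to a double first cousin = 1/4 (double first cousins share both grandparent pairs — four paths of length 4: r = 4·(1/2)^4 = 1/4).
Summing one r·B term per recipient: 1·0.25·0.361 + 3·0.25·0.124 = 0.18325.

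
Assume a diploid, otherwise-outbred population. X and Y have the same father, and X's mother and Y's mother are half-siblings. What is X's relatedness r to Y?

0.3125

Independent pedigree routes through distinct common ancestors add.
X and Y are related in two ways: half-sibs through their shared father (r = 1/4) and half first cousins through their mothers (r = 1/16).
r = 1/4 + 1/16 = 5/16 = 0.3125.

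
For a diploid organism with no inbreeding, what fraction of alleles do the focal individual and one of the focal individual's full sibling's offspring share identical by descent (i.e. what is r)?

0.25

Each parent–offspring link contributes a factor of 1/2, and independent paths through distinct common ancestors add.
Full aunt/uncle↔niece/nephew: two paths of length 3 through the shared grandparent pair: r = 2·(1/2)^3 = 1/4.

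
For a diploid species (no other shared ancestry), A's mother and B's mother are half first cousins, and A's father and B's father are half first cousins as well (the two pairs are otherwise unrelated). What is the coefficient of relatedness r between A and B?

0.03125

With two independent routes of shared ancestry, r is the sum of the two contributions.
A and B are related in two ways: half second cousins through their mothers (r = 1/64) and half second cousins through their fathers (r = 1/64).
r = 1/64 + 1/64 = 0.03125.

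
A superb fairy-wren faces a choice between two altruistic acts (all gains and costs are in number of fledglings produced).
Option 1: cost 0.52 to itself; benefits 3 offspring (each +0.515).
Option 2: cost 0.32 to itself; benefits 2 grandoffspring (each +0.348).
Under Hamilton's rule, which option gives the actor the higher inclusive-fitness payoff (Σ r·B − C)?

Option 1

Option 1: r to an offspring = 0.5.
Option 1: Σ r·B − C = (3·0.5·0.515) − 0.52 = 0.2525.
Option 2: r to a grandoffspring = 0.25.
Option 2: Σ r·B − C = (2·0.25·0.348) − 0.32 = -0.146.
Option 1 has the higher net inclusive-fitness payoff.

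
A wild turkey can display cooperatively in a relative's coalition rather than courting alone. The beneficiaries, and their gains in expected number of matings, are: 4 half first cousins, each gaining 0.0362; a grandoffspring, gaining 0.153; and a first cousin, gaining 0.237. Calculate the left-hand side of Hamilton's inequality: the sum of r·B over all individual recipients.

0.076925

r to a half first cousin = 1/16 (half first cousins share one grandparent — one path of length 4: r = (1/2)^4 = 1/16).
r to a grandoffspring = 1/4 (two parent–offspring links: r = (1/2)^2 = 1/4).
r to a first cousin = 1/8 (first cousins share one grandparent pair — two paths of length 4: r = 2·(1/2)^4 = 1/8).
Summing one r·B term per recipient: 4·0.0625·0.0362 + 1·0.25·0.153 + 1·0.125·0.237 = 0.076925.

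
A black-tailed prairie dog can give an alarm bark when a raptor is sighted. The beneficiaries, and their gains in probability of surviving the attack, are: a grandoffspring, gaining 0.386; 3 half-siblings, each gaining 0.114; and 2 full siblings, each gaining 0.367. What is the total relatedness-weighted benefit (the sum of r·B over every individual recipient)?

0.549

r to a grandoffspring = 0.25 (two parent–offspring links: r = (1/2)^2 = 1/4).
r to a half-sibling = 1/4 (half-sibs share one parent — one path of length 2: r = (1/2)^2 = 1/4).
r to a full sibling = 1/2 (full sibs share both parents — two paths of length 2: r = 2·(1/2)^2 = 1/2).
Summing one r·B term per recipient: 1·0.25·0.386 + 3·0.25·0.114 + 2·0.5·0.367 = 0.549.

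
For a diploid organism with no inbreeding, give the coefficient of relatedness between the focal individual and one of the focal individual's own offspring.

Each parent–offspring link contributes a factor of 1/2, and independent paths through distinct common ancestors add.
One parent–offspring link: r = (1/2)^1 = 1/2.

0.5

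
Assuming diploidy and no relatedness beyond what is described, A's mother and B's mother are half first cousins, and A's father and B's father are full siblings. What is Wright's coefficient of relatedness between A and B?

Wright's path rule: contributions from independent ancestry routes add.
A and B are related in two ways: half second cousins through their mothers (r = 1/64) and first cousins through their fathers (r = 1/8).
r = 1/64 + 1/8 = 9/64 = 0.140625.

0.140625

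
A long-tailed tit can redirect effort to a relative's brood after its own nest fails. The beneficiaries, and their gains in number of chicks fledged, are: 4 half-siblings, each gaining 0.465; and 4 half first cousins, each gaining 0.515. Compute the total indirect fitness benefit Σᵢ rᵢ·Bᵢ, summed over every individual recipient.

r to a half-sibling = 1/4 (half-sibs share one parent — one path of length 2: r = (1/2)^2 = 1/4).
r to a half first cousin = 0.0625 (half first cousins share one grandparent — one path of length 4: r = (1/2)^4 = 1/16).
Summing one r·B term per recipient: 4·0.25·0.465 + 4·0.0625·0.515 = 0.59375.

0.59375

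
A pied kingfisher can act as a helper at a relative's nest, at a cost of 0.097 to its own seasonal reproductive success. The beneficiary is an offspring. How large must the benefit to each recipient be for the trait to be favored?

0.194

r to an offspring = 0.5 (one parent–offspring link: r = (1/2)^1 = 1/2).
Hamilton's rule with n recipients of equal r: n·r·B > C, so B > C/(n·r) = 0.097/(1·0.5) = 0.194.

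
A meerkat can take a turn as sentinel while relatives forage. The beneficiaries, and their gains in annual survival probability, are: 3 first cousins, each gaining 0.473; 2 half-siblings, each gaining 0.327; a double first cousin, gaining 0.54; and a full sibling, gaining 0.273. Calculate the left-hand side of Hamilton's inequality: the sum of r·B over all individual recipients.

r to a first cousin = 0.125 (first cousins share one grandparent pair — two paths of length 4: r = 2·(1/2)^4 = 1/8).
r to a half-sibling = 0.25 (half-sibs share one parent — one path of length 2: r = (1/2)^2 = 1/4).
r to a double first cousin = 0.25 (double first cousins share both grandparent pairs — four paths of length 4: r = 4·(1/2)^4 = 1/4).
r to a full sibling = 0.5 (full sibs share both parents — two paths of length 2: r = 2·(1/2)^2 = 1/2).
Summing one r·B term per recipient: 3·0.125·0.473 + 2·0.25·0.327 + 1·0.25·0.54 + 1·0.5·0.273 = 0.612375.

0.612375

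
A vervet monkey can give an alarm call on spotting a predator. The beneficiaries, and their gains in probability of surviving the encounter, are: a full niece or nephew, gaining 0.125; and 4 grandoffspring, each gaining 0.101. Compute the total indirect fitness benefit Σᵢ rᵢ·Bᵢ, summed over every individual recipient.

0.13225

r to a full niece or nephew = 0.25 (full aunt/uncle↔niece/nephew: two paths of length 3 through the shared grandparent pair: r = 2·(1/2)^3 = 1/4).
r to a grandoffspring = 1/4 (two parent–offspring links: r = (1/2)^2 = 1/4).
Summing one r·B term per recipient: 1·0.25·0.125 + 4·0.25·0.101 = 0.13225.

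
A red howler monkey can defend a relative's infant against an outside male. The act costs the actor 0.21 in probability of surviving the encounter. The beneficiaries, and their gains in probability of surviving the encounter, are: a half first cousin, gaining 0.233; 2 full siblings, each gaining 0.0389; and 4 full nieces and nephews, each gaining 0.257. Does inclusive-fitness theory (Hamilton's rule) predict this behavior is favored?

Hamilton's rule: the trait is favored when the sum of r·B over every recipient exceeds the actor's cost C.
r to a half first cousin = 1/16 (half first cousins share one grandparent — one path of length 4: r = (1/2)^4 = 1/16).
r to a full sibling = 1/2 (full sibs share both parents — two paths of length 2: r = 2·(1/2)^2 = 1/2).
r to a full niece or nephew = 1/4 (full aunt/uncle↔niece/nephew: two paths of length 3 through the shared grandparent pair: r = 2·(1/2)^3 = 1/4).
Summing one r·B term per recipient: 1·0.0625·0.233 + 2·0.5·0.0389 + 4·0.25·0.257 = 0.3104625.
0.3104625 > 0.21: the indirect benefit exceeds the cost.

Yes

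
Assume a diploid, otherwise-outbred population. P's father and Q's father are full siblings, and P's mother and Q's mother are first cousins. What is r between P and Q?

0.15625

Relatedness sums over independent paths through distinct common ancestors.
P and Q are related in two ways: first cousins through their fathers (r = 1/8) and second cousins through their mothers (r = 1/32).
r = 1/8 + 1/32 = 0.15625.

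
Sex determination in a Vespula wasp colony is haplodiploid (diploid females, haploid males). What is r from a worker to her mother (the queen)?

One meiotic link between diploid queen and diploid daughter: r = 1/2.

0.5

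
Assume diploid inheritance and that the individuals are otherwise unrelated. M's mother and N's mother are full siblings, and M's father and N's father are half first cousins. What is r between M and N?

With two independent routes of shared ancestry, r is the sum of the two contributions.
M and N are related in two ways: first cousins through their mothers (r = 1/8) and half second cousins through their fathers (r = 1/64).
r = 1/8 + 1/64 = 0.140625.

0.140625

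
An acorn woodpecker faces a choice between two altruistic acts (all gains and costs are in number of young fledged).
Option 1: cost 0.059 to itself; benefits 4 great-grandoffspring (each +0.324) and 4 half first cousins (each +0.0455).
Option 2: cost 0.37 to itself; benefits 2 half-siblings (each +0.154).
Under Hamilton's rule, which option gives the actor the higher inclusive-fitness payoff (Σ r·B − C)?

Option 1

Option 1: r to a great-grandoffspring = 0.125.
Option 1: r to a half first cousin = 0.0625.
Option 1: Σ r·B − C = (4·0.125·0.324 + 4·0.0625·0.0455) − 0.059 = 0.114375.
Option 2: r to a half-sibling = 0.25.
Option 2: Σ r·B − C = (2·0.25·0.154) − 0.37 = -0.293.
Option 1 has the higher net inclusive-fitness payoff.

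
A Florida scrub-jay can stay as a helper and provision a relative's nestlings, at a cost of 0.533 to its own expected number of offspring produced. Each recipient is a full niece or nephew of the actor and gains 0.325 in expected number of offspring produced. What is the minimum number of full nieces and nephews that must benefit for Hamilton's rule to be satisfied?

r to a full niece or nephew = 0.25 (full aunt/uncle↔niece/nephew: two paths of length 3 through the shared grandparent pair: r = 2·(1/2)^3 = 1/4).
Hamilton's rule: n·r·B > C  ⇒  n > C/(r·B) = 0.533/(0.25·0.325) = 6.56.
The smallest integer exceeding 6.56 is 7.

7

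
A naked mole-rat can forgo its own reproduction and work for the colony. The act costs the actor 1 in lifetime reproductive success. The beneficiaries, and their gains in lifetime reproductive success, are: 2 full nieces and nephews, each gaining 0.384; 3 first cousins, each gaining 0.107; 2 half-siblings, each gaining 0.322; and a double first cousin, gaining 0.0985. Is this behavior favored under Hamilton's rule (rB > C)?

Hamilton's rule: the trait is favored when the sum of r·B over every recipient exceeds the actor's cost C.
r to a full niece or nephew = 1/4 (full aunt/uncle↔niece/nephew: two paths of length 3 through the shared grandparent pair: r = 2·(1/2)^3 = 1/4).
r to a first cousin = 0.125 (first cousins share one grandparent pair — two paths of length 4: r = 2·(1/2)^4 = 1/8).
r to a half-sibling = 1/4 (half-sibs share one parent — one path of length 2: r = (1/2)^2 = 1/4).
r to a double first cousin = 1/4 (double first cousins share both grandparent pairs — four paths of length 4: r = 4·(1/2)^4 = 1/4).
Summing one r·B term per recipient: 2·0.25·0.384 + 3·0.125·0.107 + 2·0.25·0.322 + 1·0.25·0.0985 = 0.41775.
0.41775 < 1: the indirect benefit is less than the cost.

No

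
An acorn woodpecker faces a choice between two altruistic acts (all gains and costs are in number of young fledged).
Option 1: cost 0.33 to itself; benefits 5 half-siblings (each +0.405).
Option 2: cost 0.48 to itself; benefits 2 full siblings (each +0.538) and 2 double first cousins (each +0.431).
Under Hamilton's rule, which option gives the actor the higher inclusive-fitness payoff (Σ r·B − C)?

Option 1: r to a half-sibling = 0.25.
Option 1: Σ r·B − C = (5·0.25·0.405) − 0.33 = 0.17625.
Option 2: r to a full sibling = 0.5.
Option 2: r to a double first cousin = 0.25.
Option 2: Σ r·B − C = (2·0.5·0.538 + 2·0.25·0.431) − 0.48 = 0.2735.
Option 2 has the higher net inclusive-fitness payoff.

Option 2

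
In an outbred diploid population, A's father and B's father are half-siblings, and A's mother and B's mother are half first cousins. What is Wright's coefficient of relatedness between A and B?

Relatedness sums over independent paths through distinct common ancestors.
A and B are related in two ways: half first cousins through their fathers (r = 1/16) and half second cousins through their mothers (r = 1/64).
r = 1/16 + 1/64 = 5/64 = 0.078125.

0.078125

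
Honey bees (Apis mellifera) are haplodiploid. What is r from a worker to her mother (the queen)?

0.5

One meiotic link between diploid queen and diploid daughter: r = 1/2.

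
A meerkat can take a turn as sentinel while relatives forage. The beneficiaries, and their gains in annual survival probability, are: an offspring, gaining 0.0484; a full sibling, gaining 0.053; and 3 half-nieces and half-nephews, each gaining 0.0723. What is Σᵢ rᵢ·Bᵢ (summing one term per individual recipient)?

r to an offspring = 0.5 (one parent–offspring link: r = (1/2)^1 = 1/2).
r to a full sibling = 1/2 (full sibs share both parents — two paths of length 2: r = 2·(1/2)^2 = 1/2).
r to a half-niece or half-nephew = 0.125 (half-aunt/uncle↔niece/nephew: one path of length 3: r = (1/2)^3 = 1/8).
Summing one r·B term per recipient: 1·0.5·0.0484 + 1·0.5·0.053 + 3·0.125·0.0723 = 0.0778125.

0.0778125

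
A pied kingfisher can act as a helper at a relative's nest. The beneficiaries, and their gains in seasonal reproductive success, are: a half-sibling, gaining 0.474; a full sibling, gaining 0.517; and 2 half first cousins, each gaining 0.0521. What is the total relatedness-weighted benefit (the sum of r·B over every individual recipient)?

r to a half-sibling = 1/4 (half-sibs share one parent — one path of length 2: r = (1/2)^2 = 1/4).
r to a full sibling = 0.5 (full sibs share both parents — two paths of length 2: r = 2·(1/2)^2 = 1/2).
r to a half first cousin = 0.0625 (half first cousins share one grandparent — one path of length 4: r = (1/2)^4 = 1/16).
Summing one r·B term per recipient: 1·0.25·0.474 + 1·0.5·0.517 + 2·0.0625·0.0521 = 0.3835125.

0.3835125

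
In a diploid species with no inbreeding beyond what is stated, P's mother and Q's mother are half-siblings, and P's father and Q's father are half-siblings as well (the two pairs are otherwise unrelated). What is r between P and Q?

Wright's path rule: contributions from independent ancestry routes add.
P and Q are related in two ways: half first cousins through their mothers (r = 1/16) and half first cousins through their fathers (r = 1/16).
r = 1/16 + 1/16 = 0.125.

0.125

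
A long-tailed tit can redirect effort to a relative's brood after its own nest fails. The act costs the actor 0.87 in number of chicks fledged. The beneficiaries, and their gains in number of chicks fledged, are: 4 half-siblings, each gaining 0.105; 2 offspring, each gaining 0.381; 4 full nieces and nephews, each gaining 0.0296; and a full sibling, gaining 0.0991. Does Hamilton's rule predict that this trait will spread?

Hamilton's rule: the trait is favored when the sum of r·B over every recipient exceeds the actor's cost C.
r to a half-sibling = 1/4 (half-sibs share one parent — one path of length 2: r = (1/2)^2 = 1/4).
r to an offspring = 0.5 (one parent–offspring link: r = (1/2)^1 = 1/2).
r to a full niece or nephew = 1/4 (full aunt/uncle↔niece/nephew: two paths of length 3 through the shared grandparent pair: r = 2·(1/2)^3 = 1/4).
r to a full sibling = 0.5 (full sibs share both parents — two paths of length 2: r = 2·(1/2)^2 = 1/2).
Summing one r·B term per recipient: 4·0.25·0.105 + 2·0.5·0.381 + 4·0.25·0.0296 + 1·0.5·0.0991 = 0.56515.
0.56515 < 0.87: the indirect benefit is less than the cost.

No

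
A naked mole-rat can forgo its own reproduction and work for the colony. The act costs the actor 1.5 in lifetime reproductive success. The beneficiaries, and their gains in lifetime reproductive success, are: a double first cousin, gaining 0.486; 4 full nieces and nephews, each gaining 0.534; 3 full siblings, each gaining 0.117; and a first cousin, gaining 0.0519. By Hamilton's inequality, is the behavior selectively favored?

Hamilton's rule: the trait is favored when the sum of r·B over every recipient exceeds the actor's cost C.
r to a double first cousin = 1/4 (double first cousins share both grandparent pairs — four paths of length 4: r = 4·(1/2)^4 = 1/4).
r to a full niece or nephew = 0.25 (full aunt/uncle↔niece/nephew: two paths of length 3 through the shared grandparent pair: r = 2·(1/2)^3 = 1/4).
r to a full sibling = 0.5 (full sibs share both parents — two paths of length 2: r = 2·(1/2)^2 = 1/2).
r to a first cousin = 0.125 (first cousins share one grandparent pair — two paths of length 4: r = 2·(1/2)^4 = 1/8).
Summing one r·B term per recipient: 1·0.25·0.486 + 4·0.25·0.534 + 3·0.5·0.117 + 1·0.125·0.0519 = 0.8374875.
0.8374875 < 1.5: the indirect benefit is less than the cost.

No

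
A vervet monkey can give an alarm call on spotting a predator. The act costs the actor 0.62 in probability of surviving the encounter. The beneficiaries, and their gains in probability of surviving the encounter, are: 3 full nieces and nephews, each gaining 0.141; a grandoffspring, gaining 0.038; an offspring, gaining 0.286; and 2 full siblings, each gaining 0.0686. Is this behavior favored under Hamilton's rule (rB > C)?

No

Hamilton's rule: the trait is favored when the sum of r·B over every recipient exceeds the actor's cost C.
r to a full niece or nephew = 1/4 (full aunt/uncle↔niece/nephew: two paths of length 3 through the shared grandparent pair: r = 2·(1/2)^3 = 1/4).
r to a grandoffspring = 1/4 (two parent–offspring links: r = (1/2)^2 = 1/4).
r to an offspring = 1/2 (one parent–offspring link: r = (1/2)^1 = 1/2).
r to a full sibling = 0.5 (full sibs share both parents — two paths of length 2: r = 2·(1/2)^2 = 1/2).
Summing one r·B term per recipient: 3·0.25·0.141 + 1·0.25·0.038 + 1·0.5·0.286 + 2·0.5·0.0686 = 0.32685.
0.32685 < 0.62: the indirect benefit is less than the cost.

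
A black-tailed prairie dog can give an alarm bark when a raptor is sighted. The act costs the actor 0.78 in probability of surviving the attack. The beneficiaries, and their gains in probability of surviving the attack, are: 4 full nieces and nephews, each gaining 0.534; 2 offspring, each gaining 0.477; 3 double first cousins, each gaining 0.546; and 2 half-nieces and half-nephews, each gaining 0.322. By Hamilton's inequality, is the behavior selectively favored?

Yes

Hamilton's rule: the trait is favored when the sum of r·B over every recipient exceeds the actor's cost C.
r to a full niece or nephew = 1/4 (full aunt/uncle↔niece/nephew: two paths of length 3 through the shared grandparent pair: r = 2·(1/2)^3 = 1/4).
r to an offspring = 1/2 (one parent–offspring link: r = (1/2)^1 = 1/2).
r to a double first cousin = 1/4 (double first cousins share both grandparent pairs — four paths of length 4: r = 4·(1/2)^4 = 1/4).
r to a half-niece or half-nephew = 1/8 (half-aunt/uncle↔niece/nephew: one path of length 3: r = (1/2)^3 = 1/8).
Summing one r·B term per recipient: 4·0.25·0.534 + 2·0.5·0.477 + 3·0.25·0.546 + 2·0.125·0.322 = 1.501.
1.501 > 0.78: the indirect benefit exceeds the cost.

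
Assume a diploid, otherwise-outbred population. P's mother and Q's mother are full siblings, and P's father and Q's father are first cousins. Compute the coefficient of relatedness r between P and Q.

Independent pedigree routes through distinct common ancestors add.
P and Q are related in two ways: first cousins through their mothers (r = 1/8) and second cousins through their fathers (r = 1/32).
r = 1/8 + 1/32 = 5/32 = 0.15625.

0.15625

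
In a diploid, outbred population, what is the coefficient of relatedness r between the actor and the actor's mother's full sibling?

Each parent–offspring link contributes a factor of 1/2, and independent paths through distinct common ancestors add.
Full aunt/uncle↔niece/nephew: two paths of length 3 through the shared grandparent pair: r = 2·(1/2)^3 = 1/4.

0.25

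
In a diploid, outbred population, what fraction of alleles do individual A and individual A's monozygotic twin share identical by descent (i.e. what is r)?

1

Each parent–offspring link contributes a factor of 1/2, and independent paths through distinct common ancestors add.
Monozygotic twins share every allele identical by descent: r = 1.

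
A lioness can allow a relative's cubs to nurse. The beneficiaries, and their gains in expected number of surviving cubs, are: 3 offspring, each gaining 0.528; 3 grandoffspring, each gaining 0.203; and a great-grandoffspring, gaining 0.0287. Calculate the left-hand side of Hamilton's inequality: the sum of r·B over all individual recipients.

r to an offspring = 0.5 (one parent–offspring link: r = (1/2)^1 = 1/2).
r to a grandoffspring = 1/4 (two parent–offspring links: r = (1/2)^2 = 1/4).
r to a great-grandoffspring = 1/8 (three parent–offspring links: r = (1/2)^3 = 1/8).
Summing one r·B term per recipient: 3·0.5·0.528 + 3·0.25·0.203 + 1·0.125·0.0287 = 0.9478375.

0.9478375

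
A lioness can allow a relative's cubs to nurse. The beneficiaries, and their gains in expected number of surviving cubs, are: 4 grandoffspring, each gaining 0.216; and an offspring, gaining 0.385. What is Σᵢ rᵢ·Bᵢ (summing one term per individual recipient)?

0.4085

r to a grandoffspring = 1/4 (two parent–offspring links: r = (1/2)^2 = 1/4).
r to an offspring = 1/2 (one parent–offspring link: r = (1/2)^1 = 1/2).
Summing one r·B term per recipient: 4·0.25·0.216 + 1·0.5·0.385 = 0.4085.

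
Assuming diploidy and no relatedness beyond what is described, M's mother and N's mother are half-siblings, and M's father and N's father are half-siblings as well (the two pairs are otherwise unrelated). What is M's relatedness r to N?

0.125

With two independent routes of shared ancestry, r is the sum of the two contributions.
M and N are related in two ways: half first cousins through their mothers (r = 1/16) and half first cousins through their fathers (r = 1/16).
r = 1/16 + 1/16 = 0.125.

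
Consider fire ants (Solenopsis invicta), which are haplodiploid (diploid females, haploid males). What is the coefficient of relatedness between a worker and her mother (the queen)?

0.5

One meiotic link between diploid queen and diploid daughter: r = 1/2.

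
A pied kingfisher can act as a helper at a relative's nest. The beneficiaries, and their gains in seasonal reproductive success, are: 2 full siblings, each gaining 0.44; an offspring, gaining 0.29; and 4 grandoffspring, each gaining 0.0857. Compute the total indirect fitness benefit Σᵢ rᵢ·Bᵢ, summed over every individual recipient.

r to a full sibling = 0.5 (full sibs share both parents — two paths of length 2: r = 2·(1/2)^2 = 1/2).
r to an offspring = 0.5 (one parent–offspring link: r = (1/2)^1 = 1/2).
r to a grandoffspring = 1/4 (two parent–offspring links: r = (1/2)^2 = 1/4).
Summing one r·B term per recipient: 2·0.5·0.44 + 1·0.5·0.29 + 4·0.25·0.0857 = 0.6707.

0.6707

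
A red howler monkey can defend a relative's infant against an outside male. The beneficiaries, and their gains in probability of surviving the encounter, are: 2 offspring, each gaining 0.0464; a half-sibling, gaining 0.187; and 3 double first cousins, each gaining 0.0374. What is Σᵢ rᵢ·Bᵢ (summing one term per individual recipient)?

0.1212

r to an offspring = 1/2 (one parent–offspring link: r = (1/2)^1 = 1/2).
r to a half-sibling = 1/4 (half-sibs share one parent — one path of length 2: r = (1/2)^2 = 1/4).
r to a double first cousin = 0.25 (double first cousins share both grandparent pairs — four paths of length 4: r = 4·(1/2)^4 = 1/4).
Summing one r·B term per recipient: 2·0.5·0.0464 + 1·0.25·0.187 + 3·0.25·0.0374 = 0.1212.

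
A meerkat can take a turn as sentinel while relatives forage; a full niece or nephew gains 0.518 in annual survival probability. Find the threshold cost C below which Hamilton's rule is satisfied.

r to a full niece or nephew = 0.25 (full aunt/uncle↔niece/nephew: two paths of length 3 through the shared grandparent pair: r = 2·(1/2)^3 = 1/4).
Hamilton's rule: n·r·B > C, so the trait is favored while C < n·r·B = 1·0.25·0.518 = 0.1295.

0.1295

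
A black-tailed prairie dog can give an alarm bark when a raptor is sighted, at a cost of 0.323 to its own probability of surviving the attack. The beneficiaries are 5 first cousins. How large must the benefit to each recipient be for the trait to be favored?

0.5168

r to a first cousin = 1/8 (first cousins share one grandparent pair — two paths of length 4: r = 2·(1/2)^4 = 1/8).
Hamilton's rule with n recipients of equal r: n·r·B > C, so B > C/(n·r) = 0.323/(5·0.125) = 0.5168.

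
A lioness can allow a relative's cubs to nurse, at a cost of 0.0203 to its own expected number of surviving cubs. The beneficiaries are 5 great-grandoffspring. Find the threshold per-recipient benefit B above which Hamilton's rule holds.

0.0325

r to a great-grandoffspring = 0.125 (three parent–offspring links: r = (1/2)^3 = 1/8).
Hamilton's rule with n recipients of equal r: n·r·B > C, so B > C/(n·r) = 0.0203/(5·0.125) = 0.0325.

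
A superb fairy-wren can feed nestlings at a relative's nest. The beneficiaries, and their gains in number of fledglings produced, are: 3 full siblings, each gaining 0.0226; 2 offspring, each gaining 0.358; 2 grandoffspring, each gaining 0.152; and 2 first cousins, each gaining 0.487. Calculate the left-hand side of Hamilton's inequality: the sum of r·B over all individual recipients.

r to a full sibling = 1/2 (full sibs share both parents — two paths of length 2: r = 2·(1/2)^2 = 1/2).
r to an offspring = 0.5 (one parent–offspring link: r = (1/2)^1 = 1/2).
r to a grandoffspring = 1/4 (two parent–offspring links: r = (1/2)^2 = 1/4).
r to a first cousin = 0.125 (first cousins share one grandparent pair — two paths of length 4: r = 2·(1/2)^4 = 1/8).
Summing one r·B term per recipient: 3·0.5·0.0226 + 2·0.5·0.358 + 2·0.25·0.152 + 2·0.125·0.487 = 0.58965.

0.58965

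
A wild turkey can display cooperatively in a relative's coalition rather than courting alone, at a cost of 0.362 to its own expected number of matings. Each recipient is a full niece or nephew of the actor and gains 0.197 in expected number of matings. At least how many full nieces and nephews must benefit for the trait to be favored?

8

r to a full niece or nephew = 1/4 (full aunt/uncle↔niece/nephew: two paths of length 3 through the shared grandparent pair: r = 2·(1/2)^3 = 1/4).
Hamilton's rule: n·r·B > C  ⇒  n > C/(r·B) = 0.362/(0.25·0.197) = 7.35.
The smallest integer exceeding 7.35 is 8.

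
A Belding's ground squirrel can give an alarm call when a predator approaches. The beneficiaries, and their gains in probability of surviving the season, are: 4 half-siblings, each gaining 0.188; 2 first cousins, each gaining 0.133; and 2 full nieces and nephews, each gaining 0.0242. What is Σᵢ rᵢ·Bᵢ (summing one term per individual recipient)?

r to a half-sibling = 1/4 (half-sibs share one parent — one path of length 2: r = (1/2)^2 = 1/4).
r to a first cousin = 0.125 (first cousins share one grandparent pair — two paths of length 4: r = 2·(1/2)^4 = 1/8).
r to a full niece or nephew = 0.25 (full aunt/uncle↔niece/nephew: two paths of length 3 through the shared grandparent pair: r = 2·(1/2)^3 = 1/4).
Summing one r·B term per recipient: 4·0.25·0.188 + 2·0.125·0.133 + 2·0.25·0.0242 = 0.23335.

0.23335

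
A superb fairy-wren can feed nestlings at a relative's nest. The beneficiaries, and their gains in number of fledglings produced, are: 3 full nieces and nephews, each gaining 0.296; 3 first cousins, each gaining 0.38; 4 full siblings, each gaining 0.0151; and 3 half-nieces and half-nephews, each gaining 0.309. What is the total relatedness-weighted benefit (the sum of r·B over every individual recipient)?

r to a full niece or nephew = 0.25 (full aunt/uncle↔niece/nephew: two paths of length 3 through the shared grandparent pair: r = 2·(1/2)^3 = 1/4).
r to a first cousin = 0.125 (first cousins share one grandparent pair — two paths of length 4: r = 2·(1/2)^4 = 1/8).
r to a full sibling = 1/2 (full sibs share both parents — two paths of length 2: r = 2·(1/2)^2 = 1/2).
r to a half-niece or half-nephew = 1/8 (half-aunt/uncle↔niece/nephew: one path of length 3: r = (1/2)^3 = 1/8).
Summing one r·B term per recipient: 3·0.25·0.296 + 3·0.125·0.38 + 4·0.5·0.0151 + 3·0.125·0.309 = 0.510575.

0.510575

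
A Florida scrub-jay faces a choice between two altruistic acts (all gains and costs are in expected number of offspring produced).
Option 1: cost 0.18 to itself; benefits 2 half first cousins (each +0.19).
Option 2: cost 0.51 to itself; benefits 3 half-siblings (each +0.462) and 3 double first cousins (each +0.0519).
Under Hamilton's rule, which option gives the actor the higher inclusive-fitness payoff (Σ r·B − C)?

Option 2

Option 1: r to a half first cousin = 0.0625.
Option 1: Σ r·B − C = (2·0.0625·0.19) − 0.18 = -0.15625.
Option 2: r to a half-sibling = 0.25.
Option 2: r to a double first cousin = 0.25.
Option 2: Σ r·B − C = (3·0.25·0.462 + 3·0.25·0.0519) − 0.51 = -0.124575.
Option 2 has the higher net inclusive-fitness payoff.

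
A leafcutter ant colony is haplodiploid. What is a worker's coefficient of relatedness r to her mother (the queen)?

One meiotic link between diploid queen and diploid daughter: r = 1/2.

0.5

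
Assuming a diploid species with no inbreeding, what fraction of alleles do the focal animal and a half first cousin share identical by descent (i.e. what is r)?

0.0625

Each parent–offspring link contributes a factor of 1/2, and independent paths through distinct common ancestors add.
Half first cousins share one grandparent — one path of length 4: r = (1/2)^4 = 1/16.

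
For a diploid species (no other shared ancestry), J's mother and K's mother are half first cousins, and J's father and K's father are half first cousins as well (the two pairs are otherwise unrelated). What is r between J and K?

With two independent routes of shared ancestry, r is the sum of the two contributions.
J and K are related in two ways: half second cousins through their mothers (r = 1/64) and half second cousins through their fathers (r = 1/64).
r = 1/64 + 1/64 = 0.03125.

0.03125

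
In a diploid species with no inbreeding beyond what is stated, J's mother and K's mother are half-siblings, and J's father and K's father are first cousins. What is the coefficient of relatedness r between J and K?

0.09375

With two independent routes of shared ancestry, r is the sum of the two contributions.
J and K are related in two ways: half first cousins through their mothers (r = 1/16) and second cousins through their fathers (r = 1/32).
r = 1/16 + 1/32 = 3/32 = 0.09375.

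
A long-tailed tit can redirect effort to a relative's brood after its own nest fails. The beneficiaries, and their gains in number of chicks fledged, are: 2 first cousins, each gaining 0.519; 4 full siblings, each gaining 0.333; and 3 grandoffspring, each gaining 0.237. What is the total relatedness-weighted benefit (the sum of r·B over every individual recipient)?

0.9735

r to a first cousin = 1/8 (first cousins share one grandparent pair — two paths of length 4: r = 2·(1/2)^4 = 1/8).
r to a full sibling = 0.5 (full sibs share both parents — two paths of length 2: r = 2·(1/2)^2 = 1/2).
r to a grandoffspring = 1/4 (two parent–offspring links: r = (1/2)^2 = 1/4).
Summing one r·B term per recipient: 2·0.125·0.519 + 4·0.5·0.333 + 3·0.25·0.237 = 0.9735.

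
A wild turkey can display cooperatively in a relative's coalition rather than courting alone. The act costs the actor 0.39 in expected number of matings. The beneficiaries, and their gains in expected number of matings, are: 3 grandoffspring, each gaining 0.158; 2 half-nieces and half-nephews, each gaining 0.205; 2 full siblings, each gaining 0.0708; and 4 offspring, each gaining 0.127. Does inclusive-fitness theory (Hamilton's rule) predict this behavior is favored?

Yes

Hamilton's rule: the trait is favored when the sum of r·B over every recipient exceeds the actor's cost C.
r to a grandoffspring = 1/4 (two parent–offspring links: r = (1/2)^2 = 1/4).
r to a half-niece or half-nephew = 0.125 (half-aunt/uncle↔niece/nephew: one path of length 3: r = (1/2)^3 = 1/8).
r to a full sibling = 0.5 (full sibs share both parents — two paths of length 2: r = 2·(1/2)^2 = 1/2).
r to an offspring = 0.5 (one parent–offspring link: r = (1/2)^1 = 1/2).
Summing one r·B term per recipient: 3·0.25·0.158 + 2·0.125·0.205 + 2·0.5·0.0708 + 4·0.5·0.127 = 0.49455.
0.49455 > 0.39: the indirect benefit exceeds the cost.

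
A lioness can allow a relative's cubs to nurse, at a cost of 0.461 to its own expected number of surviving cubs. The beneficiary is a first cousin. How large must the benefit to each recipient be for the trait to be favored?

3.688

r to a first cousin = 0.125 (first cousins share one grandparent pair — two paths of length 4: r = 2·(1/2)^4 = 1/8).
Hamilton's rule with n recipients of equal r: n·r·B > C, so B > C/(n·r) = 0.461/(1·0.125) = 3.688.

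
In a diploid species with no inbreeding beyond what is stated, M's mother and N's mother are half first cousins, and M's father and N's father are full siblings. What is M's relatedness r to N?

0.140625

With two independent routes of shared ancestry, r is the sum of the two contributions.
M and N are related in two ways: half second cousins through their mothers (r = 1/64) and first cousins through their fathers (r = 1/8).
r = 1/64 + 1/8 = 9/64 = 0.140625.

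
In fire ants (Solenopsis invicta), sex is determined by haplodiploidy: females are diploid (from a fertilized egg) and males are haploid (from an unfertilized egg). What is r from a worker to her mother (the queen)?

0.5

One meiotic link between diploid queen and diploid daughter: r = 1/2.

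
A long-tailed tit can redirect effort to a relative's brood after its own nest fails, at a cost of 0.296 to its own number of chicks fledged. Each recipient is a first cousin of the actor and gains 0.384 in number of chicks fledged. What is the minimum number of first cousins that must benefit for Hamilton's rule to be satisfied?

r to a first cousin = 0.125 (first cousins share one grandparent pair — two paths of length 4: r = 2·(1/2)^4 = 1/8).
Hamilton's rule: n·r·B > C  ⇒  n > C/(r·B) = 0.296/(0.125·0.384) = 6.167.
The smallest integer exceeding 6.167 is 7.

7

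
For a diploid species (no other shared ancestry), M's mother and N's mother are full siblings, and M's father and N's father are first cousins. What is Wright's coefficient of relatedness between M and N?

0.15625

Relatedness sums over independent paths through distinct common ancestors.
M and N are related in two ways: first cousins through their mothers (r = 1/8) and second cousins through their fathers (r = 1/32).
r = 1/8 + 1/32 = 0.15625.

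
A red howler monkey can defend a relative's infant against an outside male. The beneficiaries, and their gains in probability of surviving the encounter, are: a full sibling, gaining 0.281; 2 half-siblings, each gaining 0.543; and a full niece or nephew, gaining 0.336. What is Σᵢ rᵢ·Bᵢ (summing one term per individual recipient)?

r to a full sibling = 0.5 (full sibs share both parents — two paths of length 2: r = 2·(1/2)^2 = 1/2).
r to a half-sibling = 1/4 (half-sibs share one parent — one path of length 2: r = (1/2)^2 = 1/4).
r to a full niece or nephew = 1/4 (full aunt/uncle↔niece/nephew: two paths of length 3 through the shared grandparent pair: r = 2·(1/2)^3 = 1/4).
Summing one r·B term per recipient: 1·0.5·0.281 + 2·0.25·0.543 + 1·0.25·0.336 = 0.496.

0.496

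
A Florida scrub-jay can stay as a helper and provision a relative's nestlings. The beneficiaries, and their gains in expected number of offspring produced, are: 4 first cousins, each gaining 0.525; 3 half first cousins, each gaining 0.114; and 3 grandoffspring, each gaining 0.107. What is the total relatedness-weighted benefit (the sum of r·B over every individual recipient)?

r to a first cousin = 0.125 (first cousins share one grandparent pair — two paths of length 4: r = 2·(1/2)^4 = 1/8).
r to a half first cousin = 1/16 (half first cousins share one grandparent — one path of length 4: r = (1/2)^4 = 1/16).
r to a grandoffspring = 1/4 (two parent–offspring links: r = (1/2)^2 = 1/4).
Summing one r·B term per recipient: 4·0.125·0.525 + 3·0.0625·0.114 + 3·0.25·0.107 = 0.364125.

0.364125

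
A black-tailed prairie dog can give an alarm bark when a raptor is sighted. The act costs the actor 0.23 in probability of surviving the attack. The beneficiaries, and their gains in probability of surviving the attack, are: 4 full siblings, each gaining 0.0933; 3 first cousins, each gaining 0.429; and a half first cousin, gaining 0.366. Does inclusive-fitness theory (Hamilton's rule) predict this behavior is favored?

Yes

Hamilton's rule: the trait is favored when the sum of r·B over every recipient exceeds the actor's cost C.
r to a full sibling = 1/2 (full sibs share both parents — two paths of length 2: r = 2·(1/2)^2 = 1/2).
r to a first cousin = 1/8 (first cousins share one grandparent pair — two paths of length 4: r = 2·(1/2)^4 = 1/8).
r to a half first cousin = 0.0625 (half first cousins share one grandparent — one path of length 4: r = (1/2)^4 = 1/16).
Summing one r·B term per recipient: 4·0.5·0.0933 + 3·0.125·0.429 + 1·0.0625·0.366 = 0.37035.
0.37035 > 0.23: the indirect benefit exceeds the cost.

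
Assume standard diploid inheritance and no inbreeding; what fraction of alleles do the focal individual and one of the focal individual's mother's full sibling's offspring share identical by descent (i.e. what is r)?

Each parent–offspring link contributes a factor of 1/2, and independent paths through distinct common ancestors add.
First cousins share one grandparent pair — two paths of length 4: r = 2·(1/2)^4 = 1/8.

0.125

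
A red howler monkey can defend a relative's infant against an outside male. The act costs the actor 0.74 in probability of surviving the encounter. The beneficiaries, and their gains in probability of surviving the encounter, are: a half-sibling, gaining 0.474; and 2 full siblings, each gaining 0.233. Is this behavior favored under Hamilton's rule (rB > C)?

Hamilton's rule: the trait is favored when the sum of r·B over every recipient exceeds the actor's cost C.
r to a half-sibling = 0.25 (half-sibs share one parent — one path of length 2: r = (1/2)^2 = 1/4).
r to a full sibling = 0.5 (full sibs share both parents — two paths of length 2: r = 2·(1/2)^2 = 1/2).
Summing one r·B term per recipient: 1·0.25·0.474 + 2·0.5·0.233 = 0.3515.
0.3515 < 0.74: the indirect benefit is less than the cost.

No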